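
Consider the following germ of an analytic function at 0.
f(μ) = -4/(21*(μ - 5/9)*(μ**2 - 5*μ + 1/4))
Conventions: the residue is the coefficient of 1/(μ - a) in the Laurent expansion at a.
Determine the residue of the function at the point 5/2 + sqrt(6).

The factor μ**2 - 5*μ + 1/4 splits as (μ - a)(μ - a') with a = 5/2 + sqrt(6), a' = 5/2 - sqrt(6). At the order-1 pole a set g(μ) = (μ - a)*f(μ) = [-4/(21*(μ - 5/9))] / (μ - a').
Simple pole: residue = g(a) at a = 5/2 + sqrt(6), which is -216/5033 + (10/719)*sqrt(6).

The residue is -216/5033 + (10/719)*sqrt(6).


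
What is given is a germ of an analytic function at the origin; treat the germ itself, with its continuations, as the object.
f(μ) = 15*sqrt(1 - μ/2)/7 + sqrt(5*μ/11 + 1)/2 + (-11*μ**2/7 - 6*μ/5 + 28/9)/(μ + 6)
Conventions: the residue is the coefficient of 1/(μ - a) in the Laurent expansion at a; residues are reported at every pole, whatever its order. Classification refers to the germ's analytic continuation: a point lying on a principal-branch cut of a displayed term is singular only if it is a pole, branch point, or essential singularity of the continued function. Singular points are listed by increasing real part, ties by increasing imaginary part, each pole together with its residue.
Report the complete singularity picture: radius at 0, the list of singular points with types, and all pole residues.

Denominator factor (μ + 6): pole of order 1 at -6, modulus 6.
Branch term (15/7)*sqrt(1 - μ/(2)): its argument vanishes at μ = 2, a square-root branch point, modulus 2.
Branch term (1/2)*sqrt(1 - μ/(-11/5)): its argument vanishes at μ = -11/5, a square-root branch point, modulus 11/5.
The radius of convergence is the smallest modulus among the singular points: 2.
The branch terms are analytic at -6 and contribute nothing to the residue; only the rational part matters.
At the order-1 pole -6 set g(μ) = (μ - (-6))*(rational part) = -11*μ**2/7 - 6*μ/5 + 28/9.
Simple pole: residue = g(a) at a = -6, which is -14572/315.
List the singular points by increasing real part (a conjugate pair: the negative imaginary part first).

Radius of convergence at 0: 2.
At -6: a pole of order 1; residue -14572/315.
At -11/5: an algebraic (square-root) branch point.
At 2: an algebraic (square-root) branch point.


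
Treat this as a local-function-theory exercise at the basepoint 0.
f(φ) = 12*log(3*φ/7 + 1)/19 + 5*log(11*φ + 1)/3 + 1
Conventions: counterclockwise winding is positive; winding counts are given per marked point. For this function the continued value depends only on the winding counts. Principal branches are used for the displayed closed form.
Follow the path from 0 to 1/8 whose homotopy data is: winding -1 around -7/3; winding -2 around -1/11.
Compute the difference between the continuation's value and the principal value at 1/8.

The rational part is single-valued and drops out of the difference; each branch term changes only by its own monodromy.
(5/3)*log(1 - φ/(-1/11)): each positive loop around -1/11 adds 2*pi*i to the log, so winding -2 contributes (5/3)*(-2)*2*pi*i = -(20/3)*pi*i.
(12/19)*log(1 - φ/(-7/3)): each positive loop around -7/3 adds 2*pi*i to the log, so winding -1 contributes (12/19)*(-1)*2*pi*i = -(24/19)*pi*i.
Summing the contributions at φ = 1/8 gives -(452/57)*pi*i.

Continued minus principal equals -(452/57)*pi*i.


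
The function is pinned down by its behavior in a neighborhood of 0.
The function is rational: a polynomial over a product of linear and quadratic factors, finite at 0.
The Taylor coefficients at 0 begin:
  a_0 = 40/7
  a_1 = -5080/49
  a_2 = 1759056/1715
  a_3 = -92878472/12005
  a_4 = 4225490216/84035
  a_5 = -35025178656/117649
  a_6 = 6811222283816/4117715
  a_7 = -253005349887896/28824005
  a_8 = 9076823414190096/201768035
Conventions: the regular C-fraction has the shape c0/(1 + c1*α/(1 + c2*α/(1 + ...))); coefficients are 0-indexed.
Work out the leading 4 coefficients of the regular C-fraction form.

Taylor coefficients (read off): a_0 = 40/7, a_1 = -5080/49, a_2 = 1759056/1715, a_3 = -92878472/12005.
c0 = a_0 = 40/7. Peel one level at a time: if S = 1 + c*α/S' with S'(0) = 1, then c is the α-coefficient of S and S' = c*α/(S - 1).
S_1 = c0/f = 1 + (127/7)*α + (183343/1225)*α^2 + ...; c1 = 127/7.
S_2 = c1*α/(S_1 - 1) = 1 + (-183343/22225)*α + (1640992907/70564375)*α^2 + ...; c2 = -183343/22225.
S_3 = c2*α/(S_2 - 1) = 1 + (1640992907/582114025)*α + ...; c3 = 1640992907/582114025.

The regular C-fraction coefficients are [40/7, 127/7, -183343/22225, 1640992907/582114025].


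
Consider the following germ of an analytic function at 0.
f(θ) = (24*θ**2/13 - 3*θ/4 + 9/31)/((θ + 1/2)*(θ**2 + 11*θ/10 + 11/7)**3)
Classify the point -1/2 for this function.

The denominator factor θ + 1/2 vanishes at -1/2 and appears to the power 1; the numerator there equals 3633/3224, nonzero, and no other factor vanishes.
Hence a pole whose order is the multiplicity, 1.

The point is a pole of order 1.


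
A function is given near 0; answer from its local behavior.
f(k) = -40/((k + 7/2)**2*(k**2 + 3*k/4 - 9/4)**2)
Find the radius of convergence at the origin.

The radius of convergence is -3/8 + (3/8)*sqrt(17).

Denominator factor (k + 7/2)^2: pole of order 2 at -7/2, modulus 7/2.
Denominator factor (k**2 + 3*k/4 - 9/4)^2: discriminant 153/16, real irrational roots -3/8 + (3/8)*sqrt(17) and -3/8 - (3/8)*sqrt(17); poles of order 2, moduli -3/8 + (3/8)*sqrt(17) and 3/8 + (3/8)*sqrt(17).
The radius of convergence is the smallest modulus among the singular points: -3/8 + (3/8)*sqrt(17).


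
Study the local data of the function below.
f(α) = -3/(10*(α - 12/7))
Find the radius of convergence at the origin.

The radius of convergence is 12/7.

Denominator factor (α - 12/7): pole of order 1 at 12/7, modulus 12/7.
The radius of convergence is the smallest modulus among the singular points: 12/7.


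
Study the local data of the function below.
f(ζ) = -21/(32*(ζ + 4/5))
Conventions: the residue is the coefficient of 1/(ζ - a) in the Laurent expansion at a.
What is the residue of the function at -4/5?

The residue is -21/32.

At the order-1 pole -4/5 set g(ζ) = (ζ - (-4/5))*f(ζ) = -21/32.
Simple pole: residue = g(a) at a = -4/5, which is -21/32.


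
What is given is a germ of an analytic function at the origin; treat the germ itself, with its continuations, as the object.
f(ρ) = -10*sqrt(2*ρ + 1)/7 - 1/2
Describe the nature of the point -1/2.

The point is an algebraic (square-root) branch point.

The term (-10/7)*sqrt(1 - ρ/(-1/2)) has argument 1 - -1/2/(-1/2) = 0 at -1/2: a square-root (algebraic, two-sheeted) branch point; the remaining terms are analytic or single-valued there.


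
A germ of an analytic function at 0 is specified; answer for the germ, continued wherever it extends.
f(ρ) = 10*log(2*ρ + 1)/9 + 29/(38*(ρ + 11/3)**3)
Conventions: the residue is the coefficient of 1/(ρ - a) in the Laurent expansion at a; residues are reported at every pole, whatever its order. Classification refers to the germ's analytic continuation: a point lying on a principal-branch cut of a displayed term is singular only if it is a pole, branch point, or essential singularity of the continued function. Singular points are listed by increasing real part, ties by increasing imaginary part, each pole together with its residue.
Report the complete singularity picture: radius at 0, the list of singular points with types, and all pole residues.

Denominator factor (ρ + 11/3)^3: pole of order 3 at -11/3, modulus 11/3.
Branch term (10/9)*log(1 - ρ/(-1/2)): its argument vanishes at ρ = -1/2, a logarithmic branch point, modulus 1/2.
The radius of convergence is the smallest modulus among the singular points: 1/2.
The branch term is analytic at -11/3 and contributes nothing to the residue; only the rational part matters.
At the order-3 pole -11/3 set g(ρ) = (ρ - (-11/3))^3*(rational part) = 29/38.
Order-3 pole: residue = g''(a)/2; g''(-11/3) = 0, so the residue is 0.
List the singular points by increasing real part (a conjugate pair: the negative imaginary part first).

Radius of convergence at 0: 1/2.
At -11/3: a pole of order 3; residue 0.
At -1/2: a logarithmic branch point.


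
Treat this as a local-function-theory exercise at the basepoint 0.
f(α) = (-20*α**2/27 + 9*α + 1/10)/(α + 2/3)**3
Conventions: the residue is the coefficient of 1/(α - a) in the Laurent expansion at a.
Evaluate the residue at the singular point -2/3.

At the order-3 pole -2/3 set g(α) = (α - (-2/3))^3*f(α) = -20*α**2/27 + 9*α + 1/10.
Order-3 pole: residue = g''(a)/2; g''(-2/3) = -40/27, so the residue is -20/27.

The residue is -20/27.


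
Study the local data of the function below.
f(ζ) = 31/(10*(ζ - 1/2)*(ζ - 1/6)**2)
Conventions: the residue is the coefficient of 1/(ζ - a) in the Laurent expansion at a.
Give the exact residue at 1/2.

The residue is 279/10.

At the order-1 pole 1/2 set g(ζ) = (ζ - (1/2))*f(ζ) = 31/(10*(ζ - 1/6)**2).
Simple pole: residue = g(a) at a = 1/2, which is 279/10.


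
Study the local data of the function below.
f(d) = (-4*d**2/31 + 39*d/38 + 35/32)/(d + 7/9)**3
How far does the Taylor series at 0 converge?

The radius of convergence is 7/9.

Denominator factor (d + 7/9)^3: pole of order 3 at -7/9, modulus 7/9.
The radius of convergence is the smallest modulus among the singular points: 7/9.


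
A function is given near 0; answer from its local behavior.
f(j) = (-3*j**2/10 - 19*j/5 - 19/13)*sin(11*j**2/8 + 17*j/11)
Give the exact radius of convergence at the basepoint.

The factor sin(11*j**2/8 + 17*j/11) is entire and contributes no finite singular point.
The polynomial part has no poles.
No finite singular points: the Taylor series at 0 converges everywhere.

The radius of convergence is infinite.


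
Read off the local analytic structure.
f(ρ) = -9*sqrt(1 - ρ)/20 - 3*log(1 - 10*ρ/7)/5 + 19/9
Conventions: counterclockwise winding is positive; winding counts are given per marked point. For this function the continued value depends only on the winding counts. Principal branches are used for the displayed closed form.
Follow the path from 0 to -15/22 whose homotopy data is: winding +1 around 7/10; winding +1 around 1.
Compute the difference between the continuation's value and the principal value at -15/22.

The rational part is single-valued and drops out of the difference; each branch term changes only by its own monodromy.
(-9/20)*sqrt(1 - ρ/(1)): winding +1 is odd, the square root flips sign, contributing -2*(-9/20)*sqrt(1 - (-15/22)/(1)) = -2*(-9/20)*sqrt(37/22) = (9/220)*sqrt(814).
(-3/5)*log(1 - ρ/(7/10)): each positive loop around 7/10 adds 2*pi*i to the log, so winding +1 contributes (-3/5)*(1)*2*pi*i = -(6/5)*pi*i.
Summing the contributions at ρ = -15/22 gives ((9/220)*sqrt(814)) - ((6/5)*pi)*i.

Continued minus principal equals ((9/220)*sqrt(814)) - ((6/5)*pi)*i.


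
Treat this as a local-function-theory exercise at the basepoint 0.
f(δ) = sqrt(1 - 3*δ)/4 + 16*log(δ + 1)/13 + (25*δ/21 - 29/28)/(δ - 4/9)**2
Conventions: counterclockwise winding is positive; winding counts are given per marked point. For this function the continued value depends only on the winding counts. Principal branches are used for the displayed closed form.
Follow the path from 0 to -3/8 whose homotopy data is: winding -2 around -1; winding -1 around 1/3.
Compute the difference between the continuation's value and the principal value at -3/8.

The rational part is single-valued and drops out of the difference; each branch term changes only by its own monodromy.
(1/4)*sqrt(1 - δ/(1/3)): winding -1 is odd, the square root flips sign, contributing -2*(1/4)*sqrt(1 - (-3/8)/(1/3)) = -2*(1/4)*sqrt(17/8) = -(1/8)*sqrt(34).
(16/13)*log(1 - δ/(-1)): each positive loop around -1 adds 2*pi*i to the log, so winding -2 contributes (16/13)*(-2)*2*pi*i = -(64/13)*pi*i.
Summing the contributions at δ = -3/8 gives (-(1/8)*sqrt(34)) - ((64/13)*pi)*i.

Continued minus principal equals (-(1/8)*sqrt(34)) - ((64/13)*pi)*i.


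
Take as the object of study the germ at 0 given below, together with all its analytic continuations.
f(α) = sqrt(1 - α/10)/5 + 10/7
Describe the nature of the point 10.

The term (1/5)*sqrt(1 - α/(10)) has argument 1 - 10/(10) = 0 at 10: a square-root (algebraic, two-sheeted) branch point; the remaining terms are analytic or single-valued there.

The point is an algebraic (square-root) branch point.


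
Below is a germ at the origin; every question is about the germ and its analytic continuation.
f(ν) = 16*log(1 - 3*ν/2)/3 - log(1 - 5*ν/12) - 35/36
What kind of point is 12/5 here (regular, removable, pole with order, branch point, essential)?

The term (-1)*log(1 - ν/(12/5)) has argument 1 - 12/5/(12/5) = 0 at 12/5: a logarithmic (infinitely-sheeted) branch point; the remaining terms are analytic or single-valued there.

The point is a logarithmic branch point.


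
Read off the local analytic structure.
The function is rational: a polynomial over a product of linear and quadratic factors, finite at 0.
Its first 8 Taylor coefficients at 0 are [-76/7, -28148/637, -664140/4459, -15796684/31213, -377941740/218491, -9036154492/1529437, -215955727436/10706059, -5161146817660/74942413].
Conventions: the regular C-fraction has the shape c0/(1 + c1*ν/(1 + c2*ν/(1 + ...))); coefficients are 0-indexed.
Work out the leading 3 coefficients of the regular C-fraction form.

Taylor coefficients (read off): a_0 = -76/7, a_1 = -28148/637, a_2 = -664140/4459.
c0 = a_0 = -76/7. Peel one level at a time: if S = 1 + c*ν/S' with S'(0) = 1, then c is the ν-coefficient of S and S' = c*ν/(S - 1).
S_1 = c0/f = 1 + (-7037/1729)*ν + (1215532/427063)*ν^2 + ...; c1 = -7037/1729.
S_2 = c1*ν/(S_1 - 1) = 1 + (1215532/1738139)*ν + ...; c2 = 1215532/1738139.

The regular C-fraction coefficients are [-76/7, -7037/1729, 1215532/1738139].


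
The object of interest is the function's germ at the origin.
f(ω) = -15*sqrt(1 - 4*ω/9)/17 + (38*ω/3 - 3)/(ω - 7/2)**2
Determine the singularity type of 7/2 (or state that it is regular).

The denominator factor ω - 7/2 vanishes at 7/2 and appears to the power 2; the numerator there equals 124/3, nonzero, and no other factor vanishes.
The branch terms are analytic at this point.
Hence a pole whose order is the multiplicity, 2.

The point is a pole of order 2.


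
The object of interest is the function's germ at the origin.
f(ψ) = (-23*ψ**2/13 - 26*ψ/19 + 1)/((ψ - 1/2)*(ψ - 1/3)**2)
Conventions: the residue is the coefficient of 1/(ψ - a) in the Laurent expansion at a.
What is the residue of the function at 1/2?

The residue is -1125/247.

At the order-1 pole 1/2 set g(ψ) = (ψ - (1/2))*f(ψ) = (-23*ψ**2/13 - 26*ψ/19 + 1)/(ψ - 1/3)**2.
Simple pole: residue = g(a) at a = 1/2, which is -1125/247.


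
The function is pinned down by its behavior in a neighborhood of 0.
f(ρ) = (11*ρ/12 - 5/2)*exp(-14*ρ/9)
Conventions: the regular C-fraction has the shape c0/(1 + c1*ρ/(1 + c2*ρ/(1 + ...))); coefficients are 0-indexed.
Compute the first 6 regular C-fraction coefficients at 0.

The regular C-fraction coefficients are [-5/2, 173/90, -15509/15570, 21860860/72442539, -3097607212/9340900101, 87990202937/513530071596].

Taylor coefficients (expand at 0): a_0 = -5/2, a_1 = 173/36, a_2 = -721/162, a_3 = 11711/4374, a_4 = -23324/19683, a_5 = 146461/354294.
c0 = a_0 = -5/2. Peel one level at a time: if S = 1 + c*ρ/S' with S'(0) = 1, then c is the ρ-coefficient of S and S' = c*ρ/(S - 1).
S_1 = c0/f = 1 + (173/90)*ρ + (15509/8100)*ρ^2 + ...; c1 = 173/90.
S_2 = c1*ρ/(S_1 - 1) = 1 + (-15509/15570)*ρ + (2186086/7272747)*ρ^2 + ...; c2 = -15509/15570.
S_3 = c2*ρ/(S_2 - 1) = 1 + (21860860/72442539)*ρ + (17547139120/175345700049)*ρ^2 + ...; c3 = 21860860/72442539.
S_4 = c3*ρ/(S_3 - 1) = 1 + (-3097607212/9340900101)*ρ + (6870600023/120917346507)*ρ^2 + ...; c4 = -3097607212/9340900101.
S_5 = c4*ρ/(S_4 - 1) = 1 + (87990202937/513530071596)*ρ + ...; c5 = 87990202937/513530071596.


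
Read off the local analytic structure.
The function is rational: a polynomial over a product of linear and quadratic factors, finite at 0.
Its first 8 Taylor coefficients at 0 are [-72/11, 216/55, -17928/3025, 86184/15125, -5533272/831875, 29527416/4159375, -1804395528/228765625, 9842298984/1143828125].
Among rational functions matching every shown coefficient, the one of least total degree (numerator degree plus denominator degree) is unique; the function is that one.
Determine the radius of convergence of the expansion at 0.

The radius of convergence is -11/20 + (1/60)*sqrt(7689).

No rational of total degree below 2 reproduces all 8 coefficients; solving the [0/2] Pade equations on them gives f(r) = 12/(r**2 - 11*r/10 - 11/6), whose expansion matches every shown term.
Denominator factor (r**2 - 11*r/10 - 11/6): discriminant 2563/300, real irrational roots 11/20 + (1/60)*sqrt(7689) and 11/20 - (1/60)*sqrt(7689); poles of order 1, moduli 11/20 + (1/60)*sqrt(7689) and -11/20 + (1/60)*sqrt(7689).
The radius of convergence is the smallest modulus among the singular points: -11/20 + (1/60)*sqrt(7689).


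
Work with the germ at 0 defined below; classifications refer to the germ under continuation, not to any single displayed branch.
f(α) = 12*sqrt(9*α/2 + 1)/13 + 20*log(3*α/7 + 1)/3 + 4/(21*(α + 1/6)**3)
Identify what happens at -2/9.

The point is an algebraic (square-root) branch point.

The term (12/13)*sqrt(1 - α/(-2/9)) has argument 1 - -2/9/(-2/9) = 0 at -2/9: a square-root (algebraic, two-sheeted) branch point; the remaining terms are analytic or single-valued there.


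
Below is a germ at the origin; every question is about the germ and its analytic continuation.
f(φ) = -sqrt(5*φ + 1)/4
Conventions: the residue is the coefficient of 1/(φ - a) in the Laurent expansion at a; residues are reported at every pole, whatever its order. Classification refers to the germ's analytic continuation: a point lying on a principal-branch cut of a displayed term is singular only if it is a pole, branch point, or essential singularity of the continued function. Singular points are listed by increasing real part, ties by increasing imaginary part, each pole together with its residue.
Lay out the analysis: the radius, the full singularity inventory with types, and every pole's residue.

Branch term (-1/4)*sqrt(1 - φ/(-1/5)): its argument vanishes at φ = -1/5, a square-root branch point, modulus 1/5.
The radius of convergence is the smallest modulus among the singular points: 1/5.

Radius of convergence at 0: 1/5.
At -1/5: an algebraic (square-root) branch point.


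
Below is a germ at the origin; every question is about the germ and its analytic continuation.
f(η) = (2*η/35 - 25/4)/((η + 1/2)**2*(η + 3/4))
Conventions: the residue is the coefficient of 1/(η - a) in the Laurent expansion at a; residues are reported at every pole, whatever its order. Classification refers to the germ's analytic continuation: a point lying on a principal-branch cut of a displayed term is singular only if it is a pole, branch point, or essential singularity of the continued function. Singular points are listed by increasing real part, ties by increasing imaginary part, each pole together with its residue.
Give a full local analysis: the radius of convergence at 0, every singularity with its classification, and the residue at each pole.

Denominator factor (η + 1/2)^2: pole of order 2 at -1/2, modulus 1/2.
Denominator factor (η + 3/4): pole of order 1 at -3/4, modulus 3/4.
The radius of convergence is the smallest modulus among the singular points: 1/2.
At the order-1 pole -3/4 set g(η) = (η - (-3/4))*f(η) = (2*η/35 - 25/4)/(η + 1/2)**2.
Simple pole: residue = g(a) at a = -3/4, which is -3524/35.
At the order-2 pole -1/2 set g(η) = (η - (-1/2))^2*f(η) = (2*η/35 - 25/4)/(η + 3/4).
Order-2 pole: residue = g'(a); g'(-1/2) = 3524/35, so the residue is 3524/35.
List the singular points by increasing real part (a conjugate pair: the negative imaginary part first).

Radius of convergence at 0: 1/2.
At -3/4: a pole of order 1; residue -3524/35.
At -1/2: a pole of order 2; residue 3524/35.


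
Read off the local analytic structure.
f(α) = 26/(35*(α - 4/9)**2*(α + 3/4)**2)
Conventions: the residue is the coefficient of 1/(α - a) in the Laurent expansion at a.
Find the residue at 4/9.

The residue is -2426112/2782745.

At the order-2 pole 4/9 set g(α) = (α - (4/9))^2*f(α) = 26/(35*(α + 3/4)**2).
Order-2 pole: residue = g'(a); g'(4/9) = -2426112/2782745, so the residue is -2426112/2782745.


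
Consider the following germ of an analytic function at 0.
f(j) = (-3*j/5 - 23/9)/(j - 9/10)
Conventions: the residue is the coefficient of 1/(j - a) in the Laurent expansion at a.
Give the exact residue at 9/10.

The residue is -1393/450.

At the order-1 pole 9/10 set g(j) = (j - (9/10))*f(j) = -3*j/5 - 23/9.
Simple pole: residue = g(a) at a = 9/10, which is -1393/450.


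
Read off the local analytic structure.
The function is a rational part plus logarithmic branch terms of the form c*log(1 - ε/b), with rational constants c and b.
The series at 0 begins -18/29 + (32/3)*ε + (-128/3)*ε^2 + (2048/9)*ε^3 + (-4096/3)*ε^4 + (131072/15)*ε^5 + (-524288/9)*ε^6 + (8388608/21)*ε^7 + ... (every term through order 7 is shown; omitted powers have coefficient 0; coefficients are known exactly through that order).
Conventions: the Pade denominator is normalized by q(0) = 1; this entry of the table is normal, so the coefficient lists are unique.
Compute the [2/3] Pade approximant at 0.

Taylor coefficients needed (read off): a_0 = -18/29, a_1 = 32/3, a_2 = -128/3, a_3 = 2048/9, a_4 = -4096/3, a_5 = 131072/15.
Write the denominator as Q(ε) = 1 + q1*ε + q2*ε^2 + q3*ε^3. Requiring Q*f - P = O(ε^6) with deg P <= 2 kills the coefficients of ε^3..ε^5 in Q*f:
  ε^3: a_3 + q1*a_2 + q2*a_1 + q3*a_0 = 0, i.e. 2048/9 + (-128/3)*q1 + (32/3)*q2 + (-18/29)*q3 = 0.
  ε^4: a_4 + q1*a_3 + q2*a_2 + q3*a_1 = 0, i.e. -4096/3 + (2048/9)*q1 + (-128/3)*q2 + (32/3)*q3 = 0.
  ε^5: a_5 + q1*a_4 + q2*a_3 + q3*a_2 = 0, i.e. 131072/15 + (-4096/3)*q1 + (2048/9)*q2 + (-128/3)*q3 = 0.
Solving this linear system: q1 = 6592/735, q2 = 2080/147, q3 = -14848/2205.
The numerator is Q*f truncated at degree 2: P0 = a_0 = -18/29; P1 = a_1 + q1*a_0 = 108704/21315; P2 = a_2 + q1*a_1 + q2*a_0 = 2827456/63945.

The Pade approximant has numerator coefficients [-18/29, 108704/21315, 2827456/63945]; denominator coefficients [1, 6592/735, 2080/147, -14848/2205].


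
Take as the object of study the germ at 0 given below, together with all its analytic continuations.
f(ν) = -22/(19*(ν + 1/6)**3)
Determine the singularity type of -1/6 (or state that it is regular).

The point is a pole of order 3.

The denominator factor ν + 1/6 vanishes at -1/6 and appears to the power 3; the numerator there equals -22/19, nonzero, and no other factor vanishes.
Hence a pole whose order is the multiplicity, 3.


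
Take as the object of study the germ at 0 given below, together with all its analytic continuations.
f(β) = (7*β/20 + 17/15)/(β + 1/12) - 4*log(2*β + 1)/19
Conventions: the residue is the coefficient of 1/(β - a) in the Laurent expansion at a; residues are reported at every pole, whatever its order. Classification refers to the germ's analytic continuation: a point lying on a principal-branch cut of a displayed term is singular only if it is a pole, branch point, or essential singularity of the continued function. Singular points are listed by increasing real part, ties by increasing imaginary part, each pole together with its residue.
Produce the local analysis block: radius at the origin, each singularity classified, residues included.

Denominator factor (β + 1/12): pole of order 1 at -1/12, modulus 1/12.
Branch term (-4/19)*log(1 - β/(-1/2)): its argument vanishes at β = -1/2, a logarithmic branch point, modulus 1/2.
The radius of convergence is the smallest modulus among the singular points: 1/12.
The branch term is analytic at -1/12 and contributes nothing to the residue; only the rational part matters.
At the order-1 pole -1/12 set g(β) = (β - (-1/12))*(rational part) = 7*β/20 + 17/15.
Simple pole: residue = g(a) at a = -1/12, which is 53/48.
List the singular points by increasing real part (a conjugate pair: the negative imaginary part first).

Radius of convergence at 0: 1/12.
At -1/2: a logarithmic branch point.
At -1/12: a pole of order 1; residue 53/48.


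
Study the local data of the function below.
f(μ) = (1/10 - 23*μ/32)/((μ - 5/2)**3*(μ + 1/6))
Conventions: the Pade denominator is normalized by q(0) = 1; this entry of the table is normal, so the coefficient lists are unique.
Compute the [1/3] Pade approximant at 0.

The Pade approximant has numerator coefficients [-24/625, 33781734477/122408986250]; denominator coefficients [1, 2350580216/489635945, -119942536/17869925, 35121144288/12240898625].

Taylor coefficients needed (expand at 0): a_0 = -24/625, a_1 = 2877/6250, a_2 = -38556/15625, a_3 = 235092/15625, a_4 = -7040112/78125.
Write the denominator as Q(μ) = 1 + q1*μ + q2*μ^2 + q3*μ^3. Requiring Q*f - P = O(μ^5) with deg P <= 1 kills the coefficients of μ^2..μ^4 in Q*f:
  μ^2: a_2 + q1*a_1 + q2*a_0 = 0, i.e. -38556/15625 + (2877/6250)*q1 + (-24/625)*q2 = 0.
  μ^3: a_3 + q1*a_2 + q2*a_1 + q3*a_0 = 0, i.e. 235092/15625 + (-38556/15625)*q1 + (2877/6250)*q2 + (-24/625)*q3 = 0.
  μ^4: a_4 + q1*a_3 + q2*a_2 + q3*a_1 = 0, i.e. -7040112/78125 + (235092/15625)*q1 + (-38556/15625)*q2 + (2877/6250)*q3 = 0.
Solving this linear system: q1 = 2350580216/489635945, q2 = -119942536/17869925, q3 = 35121144288/12240898625.
The numerator is Q*f truncated at degree 1: P0 = a_0 = -24/625; P1 = a_1 + q1*a_0 = 33781734477/122408986250.


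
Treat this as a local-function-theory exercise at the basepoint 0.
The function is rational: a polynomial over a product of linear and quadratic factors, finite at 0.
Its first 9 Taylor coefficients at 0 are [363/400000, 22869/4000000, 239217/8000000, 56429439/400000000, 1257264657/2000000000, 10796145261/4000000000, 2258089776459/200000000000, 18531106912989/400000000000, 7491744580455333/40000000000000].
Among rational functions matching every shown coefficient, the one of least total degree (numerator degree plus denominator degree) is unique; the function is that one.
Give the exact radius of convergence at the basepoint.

The radius of convergence is -3/2 + (1/22)*sqrt(1529).

No rational of total degree below 7 reproduces all 9 coefficients; solving the [0/7] Pade equations on them gives f(ξ) = 3/(4*(ξ + 10)**3*(ξ**2 + 3*ξ - 10/11)**2), whose expansion matches every shown term.
Denominator factor (ξ**2 + 3*ξ - 10/11)^2: discriminant 139/11, real irrational roots -3/2 + (1/22)*sqrt(1529) and -3/2 - (1/22)*sqrt(1529); poles of order 2, moduli -3/2 + (1/22)*sqrt(1529) and 3/2 + (1/22)*sqrt(1529).
Denominator factor (ξ + 10)^3: pole of order 3 at -10, modulus 10.
The radius of convergence is the smallest modulus among the singular points: -3/2 + (1/22)*sqrt(1529).


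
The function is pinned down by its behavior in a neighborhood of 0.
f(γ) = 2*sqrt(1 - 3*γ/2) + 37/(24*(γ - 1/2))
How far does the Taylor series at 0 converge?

The radius of convergence is 1/2.

Denominator factor (γ - 1/2): pole of order 1 at 1/2, modulus 1/2.
Branch term (2)*sqrt(1 - γ/(2/3)): its argument vanishes at γ = 2/3, a square-root branch point, modulus 2/3.
The radius of convergence is the smallest modulus among the singular points: 1/2.


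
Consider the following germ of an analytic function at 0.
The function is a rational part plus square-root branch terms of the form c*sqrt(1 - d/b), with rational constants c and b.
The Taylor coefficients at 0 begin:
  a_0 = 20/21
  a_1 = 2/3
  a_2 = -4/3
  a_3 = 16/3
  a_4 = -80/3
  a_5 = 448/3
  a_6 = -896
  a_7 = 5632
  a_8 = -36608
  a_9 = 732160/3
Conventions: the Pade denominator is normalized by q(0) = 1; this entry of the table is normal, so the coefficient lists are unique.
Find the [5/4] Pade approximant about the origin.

The Pade approximant has numerator coefficients [20/21, 334/21, 268/3, 4040/21, 2720/21, 32/3]; denominator coefficients [1, 16, 84, 160, 80].

Taylor coefficients needed (read off): a_0 = 20/21, a_1 = 2/3, a_2 = -4/3, a_3 = 16/3, a_4 = -80/3, a_5 = 448/3, a_6 = -896, a_7 = 5632, a_8 = -36608, a_9 = 732160/3.
Write the denominator as Q(d) = 1 + q1*d + q2*d^2 + q3*d^3 + q4*d^4. Requiring Q*f - P = O(d^10) with deg P <= 5 kills the coefficients of d^6..d^9 in Q*f:
  d^6: a_6 + q1*a_5 + q2*a_4 + q3*a_3 + q4*a_2 = 0, i.e. -896 + (448/3)*q1 + (-80/3)*q2 + (16/3)*q3 + (-4/3)*q4 = 0.
  d^7: a_7 + q1*a_6 + q2*a_5 + q3*a_4 + q4*a_3 = 0, i.e. 5632 + (-896)*q1 + (448/3)*q2 + (-80/3)*q3 + (16/3)*q4 = 0.
  d^8: a_8 + q1*a_7 + q2*a_6 + q3*a_5 + q4*a_4 = 0, i.e. -36608 + (5632)*q1 + (-896)*q2 + (448/3)*q3 + (-80/3)*q4 = 0.
  d^9: a_9 + q1*a_8 + q2*a_7 + q3*a_6 + q4*a_5 = 0, i.e. 732160/3 + (-36608)*q1 + (5632)*q2 + (-896)*q3 + (448/3)*q4 = 0.
Solving this linear system: q1 = 16, q2 = 84, q3 = 160, q4 = 80.
The numerator is Q*f truncated at degree 5: P0 = a_0 = 20/21; P1 = a_1 + q1*a_0 = 334/21; P2 = a_2 + q1*a_1 + q2*a_0 = 268/3; P3 = a_3 + q1*a_2 + q2*a_1 + q3*a_0 = 4040/21; P4 = a_4 + q1*a_3 + q2*a_2 + q3*a_1 + q4*a_0 = 2720/21; P5 = a_5 + q1*a_4 + q2*a_3 + q3*a_2 + q4*a_1 = 32/3.


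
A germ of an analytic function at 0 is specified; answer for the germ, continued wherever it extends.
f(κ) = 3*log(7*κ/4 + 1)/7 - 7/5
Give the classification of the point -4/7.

The point is a logarithmic branch point.

The term (3/7)*log(1 - κ/(-4/7)) has argument 1 - -4/7/(-4/7) = 0 at -4/7: a logarithmic (infinitely-sheeted) branch point; the remaining terms are analytic or single-valued there.


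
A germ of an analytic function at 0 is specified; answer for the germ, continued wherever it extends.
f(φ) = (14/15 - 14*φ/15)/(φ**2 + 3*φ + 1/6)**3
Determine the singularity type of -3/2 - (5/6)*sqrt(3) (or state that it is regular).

The point is a pole of order 3.

The denominator factor φ**2 + 3*φ + 1/6 vanishes at -3/2 - (5/6)*sqrt(3) and appears to the power 3; the numerator there equals 7/3 + (7/9)*sqrt(3), nonzero, and no other factor vanishes.
Hence a pole whose order is the multiplicity, 3.


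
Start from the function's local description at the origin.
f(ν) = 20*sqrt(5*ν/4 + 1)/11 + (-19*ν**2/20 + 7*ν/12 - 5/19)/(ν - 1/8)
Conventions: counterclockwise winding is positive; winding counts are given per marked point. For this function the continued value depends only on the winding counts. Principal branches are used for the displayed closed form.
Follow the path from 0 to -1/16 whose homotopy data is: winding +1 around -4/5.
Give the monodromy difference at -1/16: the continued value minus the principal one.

The rational part is single-valued and drops out of the difference; each branch term changes only by its own monodromy.
(20/11)*sqrt(1 - ν/(-4/5)): winding +1 is odd, the square root flips sign, contributing -2*(20/11)*sqrt(1 - (-1/16)/(-4/5)) = -2*(20/11)*sqrt(59/64) = -(5/11)*sqrt(59).
Summing the contributions at ν = -1/16 gives -(5/11)*sqrt(59).

Continued minus principal equals -(5/11)*sqrt(59).


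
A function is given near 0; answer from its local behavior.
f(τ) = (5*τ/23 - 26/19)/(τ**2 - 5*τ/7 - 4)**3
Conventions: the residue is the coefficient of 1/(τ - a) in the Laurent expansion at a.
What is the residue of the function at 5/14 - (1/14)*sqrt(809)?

The residue is (56882091/231380631373)*sqrt(809).

The factor τ**2 - 5*τ/7 - 4 splits as (τ - a)(τ - a') with a = 5/14 - (1/14)*sqrt(809), a' = 5/14 + (1/14)*sqrt(809). At the order-3 pole a set g(τ) = (τ - a)^3*f(τ) = [5*τ/23 - 26/19] / (τ - a')^3.
Order-3 pole: residue = g''(a)/2; g''(5/14 - (1/14)*sqrt(809)) = (113764182/231380631373)*sqrt(809), so the residue is (56882091/231380631373)*sqrt(809).


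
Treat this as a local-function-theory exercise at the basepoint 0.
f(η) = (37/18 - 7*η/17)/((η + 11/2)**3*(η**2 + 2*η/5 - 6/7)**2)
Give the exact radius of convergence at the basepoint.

Denominator factor (η**2 + 2*η/5 - 6/7)^2: discriminant 628/175, real irrational roots -1/5 + (1/35)*sqrt(1099) and -1/5 - (1/35)*sqrt(1099); poles of order 2, moduli -1/5 + (1/35)*sqrt(1099) and 1/5 + (1/35)*sqrt(1099).
Denominator factor (η + 11/2)^3: pole of order 3 at -11/2, modulus 11/2.
The radius of convergence is the smallest modulus among the singular points: -1/5 + (1/35)*sqrt(1099).

The radius of convergence is -1/5 + (1/35)*sqrt(1099).


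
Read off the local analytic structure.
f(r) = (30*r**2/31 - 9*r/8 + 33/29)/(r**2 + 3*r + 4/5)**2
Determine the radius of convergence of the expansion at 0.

Denominator factor (r**2 + 3*r + 4/5)^2: discriminant 29/5, real irrational roots -3/2 + (1/10)*sqrt(145) and -3/2 - (1/10)*sqrt(145); poles of order 2, moduli 3/2 - (1/10)*sqrt(145) and 3/2 + (1/10)*sqrt(145).
The radius of convergence is the smallest modulus among the singular points: 3/2 - (1/10)*sqrt(145).

The radius of convergence is 3/2 - (1/10)*sqrt(145).


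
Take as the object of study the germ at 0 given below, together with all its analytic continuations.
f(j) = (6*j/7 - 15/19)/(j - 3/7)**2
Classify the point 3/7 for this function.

The denominator factor j - 3/7 vanishes at 3/7 and appears to the power 2; the numerator there equals -393/931, nonzero, and no other factor vanishes.
Hence a pole whose order is the multiplicity, 2.

The point is a pole of order 2.


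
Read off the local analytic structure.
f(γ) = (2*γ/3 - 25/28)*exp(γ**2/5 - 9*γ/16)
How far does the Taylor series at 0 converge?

The factor exp(γ**2/5 - 9*γ/16) is entire and contributes no finite singular point.
The polynomial part has no poles.
No finite singular points: the Taylor series at 0 converges everywhere.

The radius of convergence is infinite.


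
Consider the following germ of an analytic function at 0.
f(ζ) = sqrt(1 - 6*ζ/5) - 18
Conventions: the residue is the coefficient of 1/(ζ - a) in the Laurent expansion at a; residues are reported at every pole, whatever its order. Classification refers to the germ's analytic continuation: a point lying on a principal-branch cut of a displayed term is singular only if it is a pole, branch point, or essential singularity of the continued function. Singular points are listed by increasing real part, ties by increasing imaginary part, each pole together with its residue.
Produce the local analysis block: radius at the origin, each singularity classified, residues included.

Radius of convergence at 0: 5/6.
At 5/6: an algebraic (square-root) branch point.

Branch term (1)*sqrt(1 - ζ/(5/6)): its argument vanishes at ζ = 5/6, a square-root branch point, modulus 5/6.
The radius of convergence is the smallest modulus among the singular points: 5/6.


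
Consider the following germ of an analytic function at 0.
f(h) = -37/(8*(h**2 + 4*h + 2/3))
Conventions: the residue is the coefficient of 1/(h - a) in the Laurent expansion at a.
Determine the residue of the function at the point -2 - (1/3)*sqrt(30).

The factor h**2 + 4*h + 2/3 splits as (h - a)(h - a') with a = -2 - (1/3)*sqrt(30), a' = -2 + (1/3)*sqrt(30). At the order-1 pole a set g(h) = (h - a)*f(h) = [-37/8] / (h - a').
Simple pole: residue = g(a) at a = -2 - (1/3)*sqrt(30), which is (37/160)*sqrt(30).

The residue is (37/160)*sqrt(30).


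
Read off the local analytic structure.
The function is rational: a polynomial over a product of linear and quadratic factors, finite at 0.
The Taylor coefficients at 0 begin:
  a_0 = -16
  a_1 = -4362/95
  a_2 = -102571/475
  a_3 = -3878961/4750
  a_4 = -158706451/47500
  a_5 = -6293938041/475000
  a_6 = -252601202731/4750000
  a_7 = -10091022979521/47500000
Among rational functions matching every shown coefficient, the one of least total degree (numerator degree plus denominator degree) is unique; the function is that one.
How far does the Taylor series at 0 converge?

The radius of convergence is 1/4.

No rational of total degree below 4 reproduces all 8 coefficients; solving the [1/3] Pade equations on them gives f(v) = (35*v/38 - 4)/((v - 1/4)*(v**2 - 9*v/10 - 1)), whose expansion matches every shown term.
Denominator factor (v - 1/4): pole of order 1 at 1/4, modulus 1/4.
Denominator factor (v**2 - 9*v/10 - 1): discriminant 481/100, real irrational roots 9/20 + (1/20)*sqrt(481) and 9/20 - (1/20)*sqrt(481); poles of order 1, moduli 9/20 + (1/20)*sqrt(481) and -9/20 + (1/20)*sqrt(481).
The radius of convergence is the smallest modulus among the singular points: 1/4.


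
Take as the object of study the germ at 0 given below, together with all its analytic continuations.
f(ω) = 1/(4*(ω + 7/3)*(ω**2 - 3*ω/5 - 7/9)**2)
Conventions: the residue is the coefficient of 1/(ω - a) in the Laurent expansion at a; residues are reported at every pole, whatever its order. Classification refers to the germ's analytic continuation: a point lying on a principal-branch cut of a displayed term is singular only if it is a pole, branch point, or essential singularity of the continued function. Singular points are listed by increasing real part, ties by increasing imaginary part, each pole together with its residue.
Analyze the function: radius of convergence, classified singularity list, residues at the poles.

Radius of convergence at 0: -3/10 + (1/30)*sqrt(781).
At -7/3: a pole of order 1; residue 225/33124.
At 3/10 - (1/30)*sqrt(781): a pole of order 2; residue -225/66248 + (34643475/40408696328)*sqrt(781).
At 3/10 + (1/30)*sqrt(781): a pole of order 2; residue -225/66248 - (34643475/40408696328)*sqrt(781).


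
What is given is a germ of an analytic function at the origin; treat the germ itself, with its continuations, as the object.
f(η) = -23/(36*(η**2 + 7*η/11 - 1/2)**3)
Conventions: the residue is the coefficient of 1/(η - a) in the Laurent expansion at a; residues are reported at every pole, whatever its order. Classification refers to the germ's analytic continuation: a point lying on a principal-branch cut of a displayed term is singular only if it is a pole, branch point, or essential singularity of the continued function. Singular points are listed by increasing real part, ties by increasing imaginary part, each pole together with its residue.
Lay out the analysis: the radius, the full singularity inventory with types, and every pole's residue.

Radius of convergence at 0: -7/22 + (1/22)*sqrt(291).
At -7/22 - (1/22)*sqrt(291): a pole of order 3; residue (3704173/147853026)*sqrt(291).
At -7/22 + (1/22)*sqrt(291): a pole of order 3; residue -(3704173/147853026)*sqrt(291).

Denominator factor (η**2 + 7*η/11 - 1/2)^3: discriminant 291/121, real irrational roots -7/22 + (1/22)*sqrt(291) and -7/22 - (1/22)*sqrt(291); poles of order 3, moduli -7/22 + (1/22)*sqrt(291) and 7/22 + (1/22)*sqrt(291).
The radius of convergence is the smallest modulus among the singular points: -7/22 + (1/22)*sqrt(291).
The factor η**2 + 7*η/11 - 1/2 splits as (η - a)(η - a') with a = -7/22 - (1/22)*sqrt(291), a' = -7/22 + (1/22)*sqrt(291). At the order-3 pole a set g(η) = (η - a)^3*f(η) = [-23/36] / (η - a')^3.
Order-3 pole: residue = g''(a)/2; g''(-7/22 - (1/22)*sqrt(291)) = (3704173/73926513)*sqrt(291), so the residue is (3704173/147853026)*sqrt(291).
The factor η**2 + 7*η/11 - 1/2 splits as (η - a)(η - a') with a = -7/22 + (1/22)*sqrt(291), a' = -7/22 - (1/22)*sqrt(291). At the order-3 pole a set g(η) = (η - a)^3*f(η) = [-23/36] / (η - a')^3.
Order-3 pole: residue = g''(a)/2; g''(-7/22 + (1/22)*sqrt(291)) = -(3704173/73926513)*sqrt(291), so the residue is -(3704173/147853026)*sqrt(291).
List the singular points by increasing real part (a conjugate pair: the negative imaginary part first).


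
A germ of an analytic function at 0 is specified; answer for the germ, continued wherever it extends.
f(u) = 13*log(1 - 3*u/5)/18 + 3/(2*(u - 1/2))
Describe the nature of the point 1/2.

The denominator factor u - 1/2 vanishes at 1/2 and appears to the power 1; the numerator there equals 3/2, nonzero, and no other factor vanishes.
The branch terms are analytic at this point.
Hence a pole whose order is the multiplicity, 1.

The point is a pole of order 1.


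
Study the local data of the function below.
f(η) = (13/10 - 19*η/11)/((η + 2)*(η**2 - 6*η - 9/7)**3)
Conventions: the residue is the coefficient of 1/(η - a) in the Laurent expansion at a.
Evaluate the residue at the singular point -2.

At the order-1 pole -2 set g(η) = (η - (-2))*f(η) = (13/10 - 19*η/11)/(η**2 - 6*η - 9/7)**3.
Simple pole: residue = g(a) at a = -2, which is 179389/120199970.

The residue is 179389/120199970.
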